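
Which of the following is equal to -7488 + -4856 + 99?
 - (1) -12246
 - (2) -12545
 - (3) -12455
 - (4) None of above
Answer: 4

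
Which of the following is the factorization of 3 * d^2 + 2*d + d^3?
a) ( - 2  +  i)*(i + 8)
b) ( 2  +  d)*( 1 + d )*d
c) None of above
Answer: b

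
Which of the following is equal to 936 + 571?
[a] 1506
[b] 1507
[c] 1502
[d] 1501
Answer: b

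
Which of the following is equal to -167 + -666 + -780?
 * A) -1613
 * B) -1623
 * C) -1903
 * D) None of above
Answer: A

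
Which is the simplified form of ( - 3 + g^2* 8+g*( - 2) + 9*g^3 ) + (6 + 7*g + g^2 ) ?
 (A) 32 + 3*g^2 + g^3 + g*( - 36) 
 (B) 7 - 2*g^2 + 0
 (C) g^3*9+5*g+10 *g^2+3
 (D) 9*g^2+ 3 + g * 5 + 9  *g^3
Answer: D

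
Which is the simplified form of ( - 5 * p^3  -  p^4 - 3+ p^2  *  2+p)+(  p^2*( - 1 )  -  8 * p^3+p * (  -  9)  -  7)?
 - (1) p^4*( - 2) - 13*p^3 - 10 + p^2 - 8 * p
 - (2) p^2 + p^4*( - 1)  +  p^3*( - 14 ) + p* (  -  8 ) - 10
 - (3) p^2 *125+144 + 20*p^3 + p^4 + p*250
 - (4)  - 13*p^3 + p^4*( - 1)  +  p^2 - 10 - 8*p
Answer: 4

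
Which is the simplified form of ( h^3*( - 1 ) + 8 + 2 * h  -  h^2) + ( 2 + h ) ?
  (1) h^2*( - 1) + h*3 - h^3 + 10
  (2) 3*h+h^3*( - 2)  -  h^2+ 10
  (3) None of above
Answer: 1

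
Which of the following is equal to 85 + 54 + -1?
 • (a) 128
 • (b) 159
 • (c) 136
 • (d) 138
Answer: d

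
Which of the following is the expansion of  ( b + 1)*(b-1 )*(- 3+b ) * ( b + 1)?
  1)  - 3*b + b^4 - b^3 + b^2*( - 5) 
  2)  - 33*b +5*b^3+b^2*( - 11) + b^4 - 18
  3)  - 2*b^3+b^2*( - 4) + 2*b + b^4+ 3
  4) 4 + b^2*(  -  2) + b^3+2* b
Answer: 3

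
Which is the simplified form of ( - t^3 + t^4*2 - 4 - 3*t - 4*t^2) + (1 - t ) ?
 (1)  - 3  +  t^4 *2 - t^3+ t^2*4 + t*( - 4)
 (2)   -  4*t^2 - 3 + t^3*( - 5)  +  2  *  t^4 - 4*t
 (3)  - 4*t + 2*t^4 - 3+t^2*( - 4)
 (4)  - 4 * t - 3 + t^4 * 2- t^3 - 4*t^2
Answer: 4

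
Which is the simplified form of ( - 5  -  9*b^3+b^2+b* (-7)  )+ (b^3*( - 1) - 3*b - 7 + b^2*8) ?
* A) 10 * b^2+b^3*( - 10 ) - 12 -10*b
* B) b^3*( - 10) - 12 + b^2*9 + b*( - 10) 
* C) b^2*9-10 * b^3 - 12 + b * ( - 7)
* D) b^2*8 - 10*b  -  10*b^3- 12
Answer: B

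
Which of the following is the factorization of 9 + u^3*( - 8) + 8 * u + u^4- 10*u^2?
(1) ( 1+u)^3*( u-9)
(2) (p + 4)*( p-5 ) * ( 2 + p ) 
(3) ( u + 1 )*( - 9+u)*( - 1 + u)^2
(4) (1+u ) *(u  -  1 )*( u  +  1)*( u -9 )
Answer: 4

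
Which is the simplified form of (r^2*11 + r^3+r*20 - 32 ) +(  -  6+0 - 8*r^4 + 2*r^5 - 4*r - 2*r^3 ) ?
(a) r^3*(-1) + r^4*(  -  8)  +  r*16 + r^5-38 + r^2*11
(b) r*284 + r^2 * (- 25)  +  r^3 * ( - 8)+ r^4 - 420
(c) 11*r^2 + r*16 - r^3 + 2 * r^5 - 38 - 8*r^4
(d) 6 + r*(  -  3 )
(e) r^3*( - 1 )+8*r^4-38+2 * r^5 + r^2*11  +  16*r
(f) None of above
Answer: c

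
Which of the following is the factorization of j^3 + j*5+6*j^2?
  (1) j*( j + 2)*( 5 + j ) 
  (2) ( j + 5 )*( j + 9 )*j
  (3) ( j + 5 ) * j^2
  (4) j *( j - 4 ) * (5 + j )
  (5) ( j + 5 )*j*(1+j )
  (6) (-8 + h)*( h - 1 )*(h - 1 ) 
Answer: 5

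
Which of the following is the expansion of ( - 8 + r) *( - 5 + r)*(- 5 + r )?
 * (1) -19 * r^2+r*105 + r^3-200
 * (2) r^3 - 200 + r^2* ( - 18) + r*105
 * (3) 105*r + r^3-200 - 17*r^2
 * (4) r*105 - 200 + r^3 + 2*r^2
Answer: 2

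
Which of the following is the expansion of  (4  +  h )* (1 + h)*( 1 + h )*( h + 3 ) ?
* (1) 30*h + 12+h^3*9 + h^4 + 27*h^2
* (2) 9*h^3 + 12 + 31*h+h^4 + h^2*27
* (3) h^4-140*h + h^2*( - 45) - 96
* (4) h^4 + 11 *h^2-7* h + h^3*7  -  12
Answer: 2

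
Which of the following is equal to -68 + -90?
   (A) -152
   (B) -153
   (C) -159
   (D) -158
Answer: D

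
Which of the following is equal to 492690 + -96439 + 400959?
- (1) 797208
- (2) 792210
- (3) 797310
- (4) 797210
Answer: 4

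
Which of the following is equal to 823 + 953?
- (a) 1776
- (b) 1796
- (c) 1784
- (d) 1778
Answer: a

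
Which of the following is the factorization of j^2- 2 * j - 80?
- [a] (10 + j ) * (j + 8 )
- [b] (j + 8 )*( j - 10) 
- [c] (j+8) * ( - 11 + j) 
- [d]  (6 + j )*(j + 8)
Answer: b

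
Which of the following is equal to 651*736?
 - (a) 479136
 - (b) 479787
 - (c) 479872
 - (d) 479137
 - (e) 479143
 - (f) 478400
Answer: a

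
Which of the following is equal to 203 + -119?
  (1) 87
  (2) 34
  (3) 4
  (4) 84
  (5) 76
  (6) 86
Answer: 4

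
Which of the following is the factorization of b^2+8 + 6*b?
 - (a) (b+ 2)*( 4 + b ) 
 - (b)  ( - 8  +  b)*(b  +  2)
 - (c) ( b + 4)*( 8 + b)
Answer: a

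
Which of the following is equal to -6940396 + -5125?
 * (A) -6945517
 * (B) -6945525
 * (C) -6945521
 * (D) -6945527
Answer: C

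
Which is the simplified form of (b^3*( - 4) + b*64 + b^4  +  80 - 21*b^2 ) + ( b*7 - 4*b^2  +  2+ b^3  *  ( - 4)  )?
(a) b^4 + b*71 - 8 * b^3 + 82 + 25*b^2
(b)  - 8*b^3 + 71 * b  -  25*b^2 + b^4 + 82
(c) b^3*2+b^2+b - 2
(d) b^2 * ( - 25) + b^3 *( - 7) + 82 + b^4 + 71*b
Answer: b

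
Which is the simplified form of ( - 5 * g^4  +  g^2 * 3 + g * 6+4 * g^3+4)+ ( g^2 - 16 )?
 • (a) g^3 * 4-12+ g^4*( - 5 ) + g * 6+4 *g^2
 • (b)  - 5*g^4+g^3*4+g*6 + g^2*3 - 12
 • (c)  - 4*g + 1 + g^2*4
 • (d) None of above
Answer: a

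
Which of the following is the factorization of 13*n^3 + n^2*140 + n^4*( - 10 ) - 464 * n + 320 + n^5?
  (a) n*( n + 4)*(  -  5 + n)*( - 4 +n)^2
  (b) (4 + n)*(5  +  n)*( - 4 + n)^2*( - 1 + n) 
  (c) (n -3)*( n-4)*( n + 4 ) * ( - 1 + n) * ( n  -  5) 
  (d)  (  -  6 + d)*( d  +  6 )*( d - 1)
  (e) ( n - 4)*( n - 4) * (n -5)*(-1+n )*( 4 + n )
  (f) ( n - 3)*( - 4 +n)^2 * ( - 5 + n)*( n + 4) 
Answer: e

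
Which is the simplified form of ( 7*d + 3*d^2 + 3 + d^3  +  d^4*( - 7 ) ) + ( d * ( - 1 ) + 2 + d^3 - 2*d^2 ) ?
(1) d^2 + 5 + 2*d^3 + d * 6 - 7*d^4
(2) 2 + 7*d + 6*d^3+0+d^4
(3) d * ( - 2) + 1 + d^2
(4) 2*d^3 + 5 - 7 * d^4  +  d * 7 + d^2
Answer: 1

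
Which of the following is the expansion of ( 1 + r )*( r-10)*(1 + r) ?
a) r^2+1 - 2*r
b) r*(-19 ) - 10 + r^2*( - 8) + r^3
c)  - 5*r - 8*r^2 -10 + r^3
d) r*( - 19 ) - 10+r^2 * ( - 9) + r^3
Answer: b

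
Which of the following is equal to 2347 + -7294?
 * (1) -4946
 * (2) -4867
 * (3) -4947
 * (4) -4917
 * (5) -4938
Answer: 3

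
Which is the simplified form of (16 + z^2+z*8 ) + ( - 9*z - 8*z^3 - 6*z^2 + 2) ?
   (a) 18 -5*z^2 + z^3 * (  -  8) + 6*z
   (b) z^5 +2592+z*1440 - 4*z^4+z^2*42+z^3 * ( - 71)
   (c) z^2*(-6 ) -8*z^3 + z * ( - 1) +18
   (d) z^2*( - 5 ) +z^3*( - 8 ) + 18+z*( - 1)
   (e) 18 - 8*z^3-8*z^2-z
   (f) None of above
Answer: d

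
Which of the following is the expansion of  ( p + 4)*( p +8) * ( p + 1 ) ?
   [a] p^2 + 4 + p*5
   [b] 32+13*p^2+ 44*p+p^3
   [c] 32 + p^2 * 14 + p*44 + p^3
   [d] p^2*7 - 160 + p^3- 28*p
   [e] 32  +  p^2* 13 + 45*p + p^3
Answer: b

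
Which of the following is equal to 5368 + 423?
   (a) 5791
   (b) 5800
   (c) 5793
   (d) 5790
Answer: a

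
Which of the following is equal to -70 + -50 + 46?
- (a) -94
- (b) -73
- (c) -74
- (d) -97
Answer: c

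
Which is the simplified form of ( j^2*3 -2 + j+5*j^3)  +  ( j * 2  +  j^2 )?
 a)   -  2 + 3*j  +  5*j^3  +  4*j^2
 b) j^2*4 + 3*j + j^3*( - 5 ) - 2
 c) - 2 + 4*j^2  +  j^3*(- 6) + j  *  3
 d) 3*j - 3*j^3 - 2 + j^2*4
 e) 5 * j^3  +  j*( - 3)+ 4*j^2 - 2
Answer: a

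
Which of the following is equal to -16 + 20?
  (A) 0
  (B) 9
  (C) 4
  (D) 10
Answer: C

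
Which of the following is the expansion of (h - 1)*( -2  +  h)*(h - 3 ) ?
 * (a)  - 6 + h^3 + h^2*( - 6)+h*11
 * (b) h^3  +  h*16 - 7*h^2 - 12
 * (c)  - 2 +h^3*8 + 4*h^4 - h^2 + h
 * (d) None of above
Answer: a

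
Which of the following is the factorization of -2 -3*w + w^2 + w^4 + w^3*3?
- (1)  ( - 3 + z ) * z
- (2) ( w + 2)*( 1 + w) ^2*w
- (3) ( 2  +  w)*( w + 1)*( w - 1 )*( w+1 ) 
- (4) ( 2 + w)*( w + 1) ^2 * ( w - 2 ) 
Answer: 3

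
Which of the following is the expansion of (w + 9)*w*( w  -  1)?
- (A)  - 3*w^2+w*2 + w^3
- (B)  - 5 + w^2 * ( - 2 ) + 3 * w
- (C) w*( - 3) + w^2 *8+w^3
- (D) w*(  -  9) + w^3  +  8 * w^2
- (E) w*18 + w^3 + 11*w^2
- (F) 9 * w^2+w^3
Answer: D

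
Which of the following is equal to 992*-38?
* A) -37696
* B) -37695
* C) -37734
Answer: A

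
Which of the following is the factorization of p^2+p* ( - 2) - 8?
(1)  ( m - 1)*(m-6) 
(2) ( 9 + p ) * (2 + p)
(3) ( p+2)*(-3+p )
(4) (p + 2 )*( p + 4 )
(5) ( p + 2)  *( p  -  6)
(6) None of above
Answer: 6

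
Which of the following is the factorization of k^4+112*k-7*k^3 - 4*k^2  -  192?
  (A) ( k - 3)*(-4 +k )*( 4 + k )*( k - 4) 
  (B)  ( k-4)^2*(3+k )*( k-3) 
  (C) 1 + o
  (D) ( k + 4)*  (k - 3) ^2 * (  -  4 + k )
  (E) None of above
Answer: A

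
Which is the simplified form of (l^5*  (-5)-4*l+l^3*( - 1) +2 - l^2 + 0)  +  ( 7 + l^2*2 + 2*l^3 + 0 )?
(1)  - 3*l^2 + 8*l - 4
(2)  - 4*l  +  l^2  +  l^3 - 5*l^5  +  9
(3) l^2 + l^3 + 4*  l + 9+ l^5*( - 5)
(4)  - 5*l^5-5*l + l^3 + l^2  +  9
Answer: 2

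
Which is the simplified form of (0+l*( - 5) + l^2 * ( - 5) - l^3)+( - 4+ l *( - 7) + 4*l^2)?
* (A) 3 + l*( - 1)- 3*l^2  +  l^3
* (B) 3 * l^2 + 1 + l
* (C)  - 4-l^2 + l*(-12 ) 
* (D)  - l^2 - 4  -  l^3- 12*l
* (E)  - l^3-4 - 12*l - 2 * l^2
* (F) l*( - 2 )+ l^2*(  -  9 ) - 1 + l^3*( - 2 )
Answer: D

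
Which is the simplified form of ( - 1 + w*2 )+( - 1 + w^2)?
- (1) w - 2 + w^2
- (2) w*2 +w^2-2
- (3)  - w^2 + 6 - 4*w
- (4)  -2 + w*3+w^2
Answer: 2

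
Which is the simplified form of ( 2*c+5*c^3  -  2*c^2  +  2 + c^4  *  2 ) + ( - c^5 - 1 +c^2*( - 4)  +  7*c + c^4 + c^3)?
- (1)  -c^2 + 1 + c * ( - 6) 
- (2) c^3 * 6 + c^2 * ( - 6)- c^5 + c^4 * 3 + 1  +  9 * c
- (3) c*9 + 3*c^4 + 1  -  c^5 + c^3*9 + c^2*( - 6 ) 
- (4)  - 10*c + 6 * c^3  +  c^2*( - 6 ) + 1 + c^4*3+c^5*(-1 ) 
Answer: 2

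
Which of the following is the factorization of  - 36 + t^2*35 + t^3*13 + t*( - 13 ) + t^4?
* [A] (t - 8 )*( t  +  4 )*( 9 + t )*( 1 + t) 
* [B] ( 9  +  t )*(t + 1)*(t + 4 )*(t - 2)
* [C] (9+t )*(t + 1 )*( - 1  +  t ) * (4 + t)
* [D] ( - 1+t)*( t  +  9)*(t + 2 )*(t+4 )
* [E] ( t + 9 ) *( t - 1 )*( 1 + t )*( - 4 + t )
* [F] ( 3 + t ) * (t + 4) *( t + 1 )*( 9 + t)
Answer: C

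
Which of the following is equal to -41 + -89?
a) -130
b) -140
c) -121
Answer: a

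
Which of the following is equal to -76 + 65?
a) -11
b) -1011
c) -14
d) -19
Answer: a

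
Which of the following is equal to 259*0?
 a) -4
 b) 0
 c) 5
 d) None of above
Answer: b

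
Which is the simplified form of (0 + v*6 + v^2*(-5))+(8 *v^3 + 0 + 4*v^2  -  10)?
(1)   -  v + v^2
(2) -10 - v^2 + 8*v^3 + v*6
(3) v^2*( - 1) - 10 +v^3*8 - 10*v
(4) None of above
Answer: 2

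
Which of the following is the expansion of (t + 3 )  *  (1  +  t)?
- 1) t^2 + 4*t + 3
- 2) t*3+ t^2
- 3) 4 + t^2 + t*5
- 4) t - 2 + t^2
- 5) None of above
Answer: 1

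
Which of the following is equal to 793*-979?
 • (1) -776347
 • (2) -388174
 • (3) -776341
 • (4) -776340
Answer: 1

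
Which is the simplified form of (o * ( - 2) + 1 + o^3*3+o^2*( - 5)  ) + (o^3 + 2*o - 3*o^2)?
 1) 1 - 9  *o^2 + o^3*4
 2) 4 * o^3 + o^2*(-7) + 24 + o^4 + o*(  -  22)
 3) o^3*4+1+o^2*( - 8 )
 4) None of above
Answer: 3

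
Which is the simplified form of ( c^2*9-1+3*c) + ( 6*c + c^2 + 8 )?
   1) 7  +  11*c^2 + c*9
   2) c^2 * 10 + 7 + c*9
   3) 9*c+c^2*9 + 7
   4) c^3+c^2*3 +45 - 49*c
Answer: 2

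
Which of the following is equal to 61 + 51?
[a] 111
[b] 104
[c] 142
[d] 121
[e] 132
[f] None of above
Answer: f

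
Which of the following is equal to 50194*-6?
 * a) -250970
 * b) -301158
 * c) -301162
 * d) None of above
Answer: d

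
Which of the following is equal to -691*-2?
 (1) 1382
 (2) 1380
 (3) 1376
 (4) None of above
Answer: 1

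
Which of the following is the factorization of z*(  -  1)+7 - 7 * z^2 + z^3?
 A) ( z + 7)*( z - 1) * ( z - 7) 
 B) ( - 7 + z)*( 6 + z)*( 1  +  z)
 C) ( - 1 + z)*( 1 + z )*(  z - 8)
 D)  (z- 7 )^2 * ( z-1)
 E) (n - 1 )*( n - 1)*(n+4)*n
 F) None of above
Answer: F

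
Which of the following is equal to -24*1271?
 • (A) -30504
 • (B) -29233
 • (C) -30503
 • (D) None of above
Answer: A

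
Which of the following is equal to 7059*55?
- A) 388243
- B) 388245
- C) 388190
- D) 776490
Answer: B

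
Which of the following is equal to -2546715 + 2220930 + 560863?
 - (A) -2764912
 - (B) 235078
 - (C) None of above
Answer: B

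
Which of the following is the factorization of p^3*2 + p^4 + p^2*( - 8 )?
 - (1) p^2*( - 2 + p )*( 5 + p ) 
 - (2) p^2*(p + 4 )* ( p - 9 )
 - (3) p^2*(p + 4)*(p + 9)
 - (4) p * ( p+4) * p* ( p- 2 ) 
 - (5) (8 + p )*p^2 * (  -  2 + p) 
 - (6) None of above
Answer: 4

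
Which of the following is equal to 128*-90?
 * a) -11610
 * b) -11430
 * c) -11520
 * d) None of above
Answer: c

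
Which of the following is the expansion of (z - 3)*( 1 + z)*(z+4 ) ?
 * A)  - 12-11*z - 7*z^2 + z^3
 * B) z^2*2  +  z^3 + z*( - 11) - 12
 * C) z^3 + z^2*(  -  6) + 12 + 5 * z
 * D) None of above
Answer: B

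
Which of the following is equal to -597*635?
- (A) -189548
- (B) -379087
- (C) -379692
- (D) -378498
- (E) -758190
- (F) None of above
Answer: F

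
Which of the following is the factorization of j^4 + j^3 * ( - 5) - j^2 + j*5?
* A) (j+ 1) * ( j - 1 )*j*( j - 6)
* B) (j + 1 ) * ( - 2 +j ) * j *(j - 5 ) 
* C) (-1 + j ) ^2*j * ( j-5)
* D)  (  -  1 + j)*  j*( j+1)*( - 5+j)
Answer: D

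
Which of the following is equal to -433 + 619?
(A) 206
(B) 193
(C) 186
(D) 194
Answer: C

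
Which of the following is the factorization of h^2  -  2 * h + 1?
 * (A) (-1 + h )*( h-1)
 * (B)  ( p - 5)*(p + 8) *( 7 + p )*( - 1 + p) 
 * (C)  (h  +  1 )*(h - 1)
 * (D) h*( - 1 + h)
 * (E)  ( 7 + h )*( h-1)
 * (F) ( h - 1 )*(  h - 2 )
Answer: A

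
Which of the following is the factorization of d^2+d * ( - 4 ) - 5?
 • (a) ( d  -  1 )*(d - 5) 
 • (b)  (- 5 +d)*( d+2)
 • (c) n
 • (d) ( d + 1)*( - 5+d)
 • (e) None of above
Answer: d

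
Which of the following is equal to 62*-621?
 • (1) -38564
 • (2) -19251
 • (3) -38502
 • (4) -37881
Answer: 3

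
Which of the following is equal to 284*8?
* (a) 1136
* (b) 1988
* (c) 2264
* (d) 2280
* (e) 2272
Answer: e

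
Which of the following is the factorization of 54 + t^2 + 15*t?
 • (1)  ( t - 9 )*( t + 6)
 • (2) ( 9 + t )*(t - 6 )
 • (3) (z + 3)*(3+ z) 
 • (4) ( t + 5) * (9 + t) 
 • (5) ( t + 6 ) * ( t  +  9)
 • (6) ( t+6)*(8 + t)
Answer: 5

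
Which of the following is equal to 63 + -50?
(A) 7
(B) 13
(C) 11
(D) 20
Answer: B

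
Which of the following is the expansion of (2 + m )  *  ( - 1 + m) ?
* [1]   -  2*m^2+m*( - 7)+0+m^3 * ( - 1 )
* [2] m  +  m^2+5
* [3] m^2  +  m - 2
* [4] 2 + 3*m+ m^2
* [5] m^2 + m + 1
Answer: 3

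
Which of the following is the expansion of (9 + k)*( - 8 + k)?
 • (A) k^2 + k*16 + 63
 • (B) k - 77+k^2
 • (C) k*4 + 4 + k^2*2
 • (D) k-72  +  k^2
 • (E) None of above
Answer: D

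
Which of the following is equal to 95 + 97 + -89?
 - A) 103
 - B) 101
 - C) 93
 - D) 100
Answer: A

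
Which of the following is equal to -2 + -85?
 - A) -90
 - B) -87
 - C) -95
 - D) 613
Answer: B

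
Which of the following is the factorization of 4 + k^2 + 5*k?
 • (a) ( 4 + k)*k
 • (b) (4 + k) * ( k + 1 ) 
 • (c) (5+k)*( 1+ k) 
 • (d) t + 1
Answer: b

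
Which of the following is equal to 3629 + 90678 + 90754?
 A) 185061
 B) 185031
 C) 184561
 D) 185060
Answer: A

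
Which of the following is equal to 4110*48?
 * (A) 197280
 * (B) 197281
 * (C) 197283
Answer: A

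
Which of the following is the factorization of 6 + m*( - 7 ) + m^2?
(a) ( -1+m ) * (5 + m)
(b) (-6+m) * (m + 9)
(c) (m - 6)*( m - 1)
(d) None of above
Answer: c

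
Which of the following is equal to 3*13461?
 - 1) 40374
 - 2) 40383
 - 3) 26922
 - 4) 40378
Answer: 2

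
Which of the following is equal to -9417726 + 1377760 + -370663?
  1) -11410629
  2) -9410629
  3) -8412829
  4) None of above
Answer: 4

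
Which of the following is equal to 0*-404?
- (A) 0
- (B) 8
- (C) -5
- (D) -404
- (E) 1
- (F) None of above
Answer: A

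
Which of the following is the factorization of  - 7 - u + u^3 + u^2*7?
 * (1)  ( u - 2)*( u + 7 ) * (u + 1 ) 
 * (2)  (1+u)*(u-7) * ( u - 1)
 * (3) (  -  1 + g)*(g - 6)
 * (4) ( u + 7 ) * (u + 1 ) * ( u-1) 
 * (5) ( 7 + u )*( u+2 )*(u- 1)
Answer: 4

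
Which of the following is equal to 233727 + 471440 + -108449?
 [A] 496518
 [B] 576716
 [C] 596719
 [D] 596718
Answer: D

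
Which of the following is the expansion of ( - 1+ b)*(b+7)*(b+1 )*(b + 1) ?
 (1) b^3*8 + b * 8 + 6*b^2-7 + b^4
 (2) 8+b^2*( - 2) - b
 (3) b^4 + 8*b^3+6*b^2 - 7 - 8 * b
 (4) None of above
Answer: 3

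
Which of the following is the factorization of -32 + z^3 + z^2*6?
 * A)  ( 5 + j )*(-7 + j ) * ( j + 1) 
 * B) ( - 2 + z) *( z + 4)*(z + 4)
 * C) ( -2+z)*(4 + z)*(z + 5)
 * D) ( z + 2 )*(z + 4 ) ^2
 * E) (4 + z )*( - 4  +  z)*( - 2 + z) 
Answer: B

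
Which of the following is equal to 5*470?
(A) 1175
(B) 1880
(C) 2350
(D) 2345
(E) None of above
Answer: C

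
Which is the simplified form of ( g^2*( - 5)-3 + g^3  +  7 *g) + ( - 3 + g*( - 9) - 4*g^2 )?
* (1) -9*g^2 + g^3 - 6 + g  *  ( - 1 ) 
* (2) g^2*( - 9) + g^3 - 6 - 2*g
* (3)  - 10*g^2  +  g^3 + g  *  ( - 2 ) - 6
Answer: 2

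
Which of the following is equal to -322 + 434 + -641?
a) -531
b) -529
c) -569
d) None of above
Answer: b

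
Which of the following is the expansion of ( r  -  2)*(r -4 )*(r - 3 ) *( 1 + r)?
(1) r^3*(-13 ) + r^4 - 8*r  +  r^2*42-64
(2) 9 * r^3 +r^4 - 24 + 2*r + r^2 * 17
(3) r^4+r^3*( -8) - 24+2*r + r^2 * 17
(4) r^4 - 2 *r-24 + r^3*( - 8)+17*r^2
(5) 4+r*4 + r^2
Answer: 3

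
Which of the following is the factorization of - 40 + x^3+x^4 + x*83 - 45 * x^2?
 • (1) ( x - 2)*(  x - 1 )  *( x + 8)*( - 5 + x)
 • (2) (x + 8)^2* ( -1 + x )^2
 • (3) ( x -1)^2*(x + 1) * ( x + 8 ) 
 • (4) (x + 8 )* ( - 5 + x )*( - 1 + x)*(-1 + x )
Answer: 4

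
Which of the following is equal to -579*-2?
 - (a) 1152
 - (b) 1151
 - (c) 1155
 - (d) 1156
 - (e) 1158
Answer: e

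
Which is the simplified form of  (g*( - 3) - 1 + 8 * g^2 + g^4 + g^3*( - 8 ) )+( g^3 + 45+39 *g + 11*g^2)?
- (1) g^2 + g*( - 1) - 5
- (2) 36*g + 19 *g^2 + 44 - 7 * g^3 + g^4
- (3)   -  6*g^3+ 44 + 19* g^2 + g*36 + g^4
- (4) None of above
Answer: 2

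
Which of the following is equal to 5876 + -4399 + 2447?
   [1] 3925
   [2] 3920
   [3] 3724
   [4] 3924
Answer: 4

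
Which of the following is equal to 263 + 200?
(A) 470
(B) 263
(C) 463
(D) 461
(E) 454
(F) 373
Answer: C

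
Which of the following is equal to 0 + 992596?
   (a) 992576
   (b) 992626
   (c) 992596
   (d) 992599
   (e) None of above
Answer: c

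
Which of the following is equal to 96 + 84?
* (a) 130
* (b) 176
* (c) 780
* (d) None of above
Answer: d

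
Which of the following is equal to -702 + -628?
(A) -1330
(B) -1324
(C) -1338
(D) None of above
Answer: A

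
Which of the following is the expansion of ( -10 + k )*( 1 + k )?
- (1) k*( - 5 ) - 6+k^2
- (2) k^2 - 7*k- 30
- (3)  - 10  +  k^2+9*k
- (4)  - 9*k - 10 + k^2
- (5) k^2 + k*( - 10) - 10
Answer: 4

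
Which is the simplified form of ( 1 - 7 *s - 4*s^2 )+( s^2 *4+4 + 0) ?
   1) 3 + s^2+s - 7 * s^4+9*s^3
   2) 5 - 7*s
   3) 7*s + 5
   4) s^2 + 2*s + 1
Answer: 2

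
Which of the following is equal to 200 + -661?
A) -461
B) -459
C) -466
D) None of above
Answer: A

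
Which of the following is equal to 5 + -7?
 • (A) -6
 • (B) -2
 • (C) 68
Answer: B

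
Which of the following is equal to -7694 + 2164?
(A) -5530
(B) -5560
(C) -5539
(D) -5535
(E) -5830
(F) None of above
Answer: A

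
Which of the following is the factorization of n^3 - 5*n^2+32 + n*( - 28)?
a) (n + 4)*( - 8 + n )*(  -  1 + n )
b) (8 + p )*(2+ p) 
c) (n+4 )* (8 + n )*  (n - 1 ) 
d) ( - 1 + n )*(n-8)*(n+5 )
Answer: a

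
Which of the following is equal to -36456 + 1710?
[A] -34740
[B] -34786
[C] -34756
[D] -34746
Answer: D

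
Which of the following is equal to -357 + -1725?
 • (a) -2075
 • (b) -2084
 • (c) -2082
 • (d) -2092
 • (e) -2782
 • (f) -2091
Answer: c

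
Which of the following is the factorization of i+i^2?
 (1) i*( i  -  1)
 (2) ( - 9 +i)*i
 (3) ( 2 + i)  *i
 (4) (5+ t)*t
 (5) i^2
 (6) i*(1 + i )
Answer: 6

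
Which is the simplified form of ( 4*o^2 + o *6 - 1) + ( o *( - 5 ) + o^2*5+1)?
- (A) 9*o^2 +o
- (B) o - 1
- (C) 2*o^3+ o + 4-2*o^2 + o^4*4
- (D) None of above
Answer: A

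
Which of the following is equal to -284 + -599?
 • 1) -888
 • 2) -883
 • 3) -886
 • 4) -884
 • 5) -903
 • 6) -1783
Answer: 2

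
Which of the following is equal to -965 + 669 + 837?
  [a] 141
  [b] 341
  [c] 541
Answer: c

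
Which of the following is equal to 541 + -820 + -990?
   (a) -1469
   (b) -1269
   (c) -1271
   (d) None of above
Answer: b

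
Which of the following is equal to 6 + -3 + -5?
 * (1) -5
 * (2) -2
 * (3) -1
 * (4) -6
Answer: 2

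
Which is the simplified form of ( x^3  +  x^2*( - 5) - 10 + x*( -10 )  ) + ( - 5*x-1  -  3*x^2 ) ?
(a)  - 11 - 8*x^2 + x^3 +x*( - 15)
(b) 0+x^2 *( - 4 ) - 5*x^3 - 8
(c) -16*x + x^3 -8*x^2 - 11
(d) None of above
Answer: a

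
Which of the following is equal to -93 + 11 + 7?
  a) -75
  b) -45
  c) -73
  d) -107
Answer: a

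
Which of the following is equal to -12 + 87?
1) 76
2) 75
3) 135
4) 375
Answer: 2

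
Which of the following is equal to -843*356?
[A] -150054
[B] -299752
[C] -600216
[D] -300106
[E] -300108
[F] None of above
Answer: E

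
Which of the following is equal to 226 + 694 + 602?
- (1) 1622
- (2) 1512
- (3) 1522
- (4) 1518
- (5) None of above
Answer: 3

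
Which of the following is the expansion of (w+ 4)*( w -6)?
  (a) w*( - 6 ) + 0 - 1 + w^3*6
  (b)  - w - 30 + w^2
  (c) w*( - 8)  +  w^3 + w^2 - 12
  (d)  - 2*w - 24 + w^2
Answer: d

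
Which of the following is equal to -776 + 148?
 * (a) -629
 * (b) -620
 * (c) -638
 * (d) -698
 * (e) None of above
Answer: e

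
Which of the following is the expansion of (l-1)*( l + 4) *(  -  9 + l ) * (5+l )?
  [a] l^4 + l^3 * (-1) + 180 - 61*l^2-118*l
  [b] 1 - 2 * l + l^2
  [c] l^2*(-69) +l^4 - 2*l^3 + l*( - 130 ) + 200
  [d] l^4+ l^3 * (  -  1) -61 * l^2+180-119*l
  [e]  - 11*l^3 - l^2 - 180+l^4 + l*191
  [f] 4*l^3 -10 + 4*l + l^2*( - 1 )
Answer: d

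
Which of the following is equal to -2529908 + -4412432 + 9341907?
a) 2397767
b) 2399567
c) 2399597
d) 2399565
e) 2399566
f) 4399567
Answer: b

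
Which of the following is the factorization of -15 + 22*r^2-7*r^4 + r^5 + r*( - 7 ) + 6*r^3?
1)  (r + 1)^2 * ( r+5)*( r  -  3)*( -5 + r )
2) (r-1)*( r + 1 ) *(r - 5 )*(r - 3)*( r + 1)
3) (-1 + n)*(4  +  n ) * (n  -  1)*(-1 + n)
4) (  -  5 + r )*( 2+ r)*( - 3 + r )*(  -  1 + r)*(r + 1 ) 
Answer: 2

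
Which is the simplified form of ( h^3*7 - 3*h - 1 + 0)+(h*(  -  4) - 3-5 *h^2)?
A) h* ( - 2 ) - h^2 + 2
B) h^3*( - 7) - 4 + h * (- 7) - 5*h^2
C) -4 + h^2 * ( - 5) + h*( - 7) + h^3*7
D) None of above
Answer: C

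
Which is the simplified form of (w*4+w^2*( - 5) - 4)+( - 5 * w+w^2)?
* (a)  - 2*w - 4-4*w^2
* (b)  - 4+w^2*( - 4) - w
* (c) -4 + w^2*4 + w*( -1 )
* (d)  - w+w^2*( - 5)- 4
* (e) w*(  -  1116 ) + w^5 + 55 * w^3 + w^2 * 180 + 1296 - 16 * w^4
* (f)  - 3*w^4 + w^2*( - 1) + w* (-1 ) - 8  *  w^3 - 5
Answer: b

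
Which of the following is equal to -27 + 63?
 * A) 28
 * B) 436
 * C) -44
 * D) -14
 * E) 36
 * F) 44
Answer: E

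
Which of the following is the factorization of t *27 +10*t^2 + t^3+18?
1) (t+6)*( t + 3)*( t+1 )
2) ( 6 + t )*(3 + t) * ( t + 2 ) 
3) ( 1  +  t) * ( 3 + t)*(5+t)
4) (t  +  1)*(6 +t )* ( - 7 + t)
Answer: 1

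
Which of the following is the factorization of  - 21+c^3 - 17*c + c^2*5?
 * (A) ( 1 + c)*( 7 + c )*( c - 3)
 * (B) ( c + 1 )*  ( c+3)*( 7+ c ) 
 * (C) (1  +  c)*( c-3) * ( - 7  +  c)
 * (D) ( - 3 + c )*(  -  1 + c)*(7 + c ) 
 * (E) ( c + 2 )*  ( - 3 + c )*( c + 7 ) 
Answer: A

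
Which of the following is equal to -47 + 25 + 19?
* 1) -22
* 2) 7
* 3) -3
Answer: 3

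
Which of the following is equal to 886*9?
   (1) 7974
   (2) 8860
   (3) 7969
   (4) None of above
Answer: 1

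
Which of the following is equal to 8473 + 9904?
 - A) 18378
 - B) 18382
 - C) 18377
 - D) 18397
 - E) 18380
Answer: C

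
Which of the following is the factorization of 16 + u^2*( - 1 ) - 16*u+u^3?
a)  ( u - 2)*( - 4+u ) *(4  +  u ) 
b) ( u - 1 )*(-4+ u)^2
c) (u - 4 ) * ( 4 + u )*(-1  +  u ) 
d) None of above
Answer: c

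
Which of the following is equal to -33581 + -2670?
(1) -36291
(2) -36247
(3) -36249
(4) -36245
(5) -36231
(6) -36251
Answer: 6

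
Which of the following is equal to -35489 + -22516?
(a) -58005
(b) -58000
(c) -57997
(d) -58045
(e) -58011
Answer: a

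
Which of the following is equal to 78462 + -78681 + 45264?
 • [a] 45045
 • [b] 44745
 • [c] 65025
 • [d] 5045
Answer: a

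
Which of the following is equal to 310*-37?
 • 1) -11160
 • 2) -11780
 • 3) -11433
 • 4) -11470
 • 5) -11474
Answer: 4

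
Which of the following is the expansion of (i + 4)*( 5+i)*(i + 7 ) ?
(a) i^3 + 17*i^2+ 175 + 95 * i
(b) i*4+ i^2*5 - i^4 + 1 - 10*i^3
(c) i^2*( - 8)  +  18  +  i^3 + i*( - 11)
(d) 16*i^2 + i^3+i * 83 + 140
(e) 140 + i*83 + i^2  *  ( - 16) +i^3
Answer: d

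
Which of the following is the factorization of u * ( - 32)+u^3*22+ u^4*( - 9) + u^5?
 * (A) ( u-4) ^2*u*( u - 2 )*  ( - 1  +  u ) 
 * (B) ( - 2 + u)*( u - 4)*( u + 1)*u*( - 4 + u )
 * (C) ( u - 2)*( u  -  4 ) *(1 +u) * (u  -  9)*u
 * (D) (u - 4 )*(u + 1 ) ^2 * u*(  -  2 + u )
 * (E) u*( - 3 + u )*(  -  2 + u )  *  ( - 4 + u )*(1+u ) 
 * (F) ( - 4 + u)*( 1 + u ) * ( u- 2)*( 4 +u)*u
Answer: B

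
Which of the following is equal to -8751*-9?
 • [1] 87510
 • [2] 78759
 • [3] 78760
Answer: 2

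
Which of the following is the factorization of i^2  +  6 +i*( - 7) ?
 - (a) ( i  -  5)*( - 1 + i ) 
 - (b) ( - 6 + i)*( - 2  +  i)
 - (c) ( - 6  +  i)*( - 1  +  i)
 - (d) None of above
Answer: c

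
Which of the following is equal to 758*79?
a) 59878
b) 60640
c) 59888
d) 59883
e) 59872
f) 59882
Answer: f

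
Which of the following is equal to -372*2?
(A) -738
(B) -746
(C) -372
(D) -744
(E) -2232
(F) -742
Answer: D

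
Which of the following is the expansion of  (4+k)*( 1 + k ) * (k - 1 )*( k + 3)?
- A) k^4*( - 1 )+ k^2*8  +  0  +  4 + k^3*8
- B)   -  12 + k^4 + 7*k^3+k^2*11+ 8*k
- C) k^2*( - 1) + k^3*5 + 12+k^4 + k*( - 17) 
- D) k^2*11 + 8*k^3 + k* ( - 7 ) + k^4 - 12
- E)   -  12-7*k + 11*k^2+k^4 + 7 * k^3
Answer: E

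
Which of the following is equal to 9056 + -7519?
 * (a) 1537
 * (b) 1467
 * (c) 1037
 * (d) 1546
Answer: a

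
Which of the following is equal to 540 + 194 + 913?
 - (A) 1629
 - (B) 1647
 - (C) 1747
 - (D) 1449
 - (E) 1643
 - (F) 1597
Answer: B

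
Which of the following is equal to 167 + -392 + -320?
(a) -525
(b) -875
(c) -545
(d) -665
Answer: c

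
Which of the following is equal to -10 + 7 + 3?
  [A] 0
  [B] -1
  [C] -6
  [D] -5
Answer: A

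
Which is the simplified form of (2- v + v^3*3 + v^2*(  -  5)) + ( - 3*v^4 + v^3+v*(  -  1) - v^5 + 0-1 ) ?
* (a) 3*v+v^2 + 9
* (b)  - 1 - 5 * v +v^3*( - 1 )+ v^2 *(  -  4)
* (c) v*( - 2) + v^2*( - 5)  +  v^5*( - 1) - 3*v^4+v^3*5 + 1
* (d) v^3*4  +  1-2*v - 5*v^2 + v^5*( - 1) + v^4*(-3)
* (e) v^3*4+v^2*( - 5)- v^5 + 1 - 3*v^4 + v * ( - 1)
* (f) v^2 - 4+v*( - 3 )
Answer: d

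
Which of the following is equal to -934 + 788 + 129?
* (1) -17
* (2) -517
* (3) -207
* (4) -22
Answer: 1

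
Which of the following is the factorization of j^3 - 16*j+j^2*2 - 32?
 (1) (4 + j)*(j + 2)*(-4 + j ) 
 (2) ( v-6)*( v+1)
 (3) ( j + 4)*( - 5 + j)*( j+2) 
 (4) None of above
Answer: 1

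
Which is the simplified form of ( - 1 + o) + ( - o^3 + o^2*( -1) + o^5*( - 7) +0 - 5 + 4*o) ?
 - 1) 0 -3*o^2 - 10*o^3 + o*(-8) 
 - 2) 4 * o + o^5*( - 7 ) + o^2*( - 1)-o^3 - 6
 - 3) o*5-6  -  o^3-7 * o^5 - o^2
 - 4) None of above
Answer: 3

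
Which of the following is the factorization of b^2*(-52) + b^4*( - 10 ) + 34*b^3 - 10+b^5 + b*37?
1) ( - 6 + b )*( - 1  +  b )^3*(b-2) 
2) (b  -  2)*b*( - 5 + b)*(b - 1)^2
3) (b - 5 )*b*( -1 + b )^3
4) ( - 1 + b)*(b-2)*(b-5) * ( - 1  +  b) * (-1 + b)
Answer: 4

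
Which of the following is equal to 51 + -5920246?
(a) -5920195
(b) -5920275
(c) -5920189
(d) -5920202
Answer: a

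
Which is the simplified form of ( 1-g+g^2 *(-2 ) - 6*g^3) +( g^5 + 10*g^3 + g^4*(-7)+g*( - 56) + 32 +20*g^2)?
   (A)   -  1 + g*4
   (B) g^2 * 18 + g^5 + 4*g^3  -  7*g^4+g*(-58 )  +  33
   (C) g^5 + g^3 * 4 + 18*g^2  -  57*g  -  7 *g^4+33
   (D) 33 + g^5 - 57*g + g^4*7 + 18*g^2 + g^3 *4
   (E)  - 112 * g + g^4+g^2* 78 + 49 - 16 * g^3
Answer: C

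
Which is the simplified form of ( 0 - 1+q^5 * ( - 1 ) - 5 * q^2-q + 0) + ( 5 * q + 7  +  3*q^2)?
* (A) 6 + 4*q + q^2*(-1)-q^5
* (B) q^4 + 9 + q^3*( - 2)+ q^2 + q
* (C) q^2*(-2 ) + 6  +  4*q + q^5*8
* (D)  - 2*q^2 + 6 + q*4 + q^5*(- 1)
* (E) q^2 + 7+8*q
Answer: D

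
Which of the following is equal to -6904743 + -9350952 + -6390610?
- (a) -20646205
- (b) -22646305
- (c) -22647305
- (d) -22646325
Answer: b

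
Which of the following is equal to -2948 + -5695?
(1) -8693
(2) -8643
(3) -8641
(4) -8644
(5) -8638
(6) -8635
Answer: 2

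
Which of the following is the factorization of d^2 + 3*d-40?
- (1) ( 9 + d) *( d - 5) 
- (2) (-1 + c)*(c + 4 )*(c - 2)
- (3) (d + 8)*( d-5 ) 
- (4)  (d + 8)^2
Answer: 3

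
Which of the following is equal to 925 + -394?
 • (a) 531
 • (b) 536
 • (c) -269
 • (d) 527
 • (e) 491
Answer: a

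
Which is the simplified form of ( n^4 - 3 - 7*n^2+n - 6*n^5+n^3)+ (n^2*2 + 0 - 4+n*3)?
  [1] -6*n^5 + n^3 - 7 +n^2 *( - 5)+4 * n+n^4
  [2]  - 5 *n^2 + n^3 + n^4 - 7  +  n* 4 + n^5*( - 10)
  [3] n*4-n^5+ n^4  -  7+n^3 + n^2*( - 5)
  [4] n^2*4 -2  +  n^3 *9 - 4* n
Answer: 1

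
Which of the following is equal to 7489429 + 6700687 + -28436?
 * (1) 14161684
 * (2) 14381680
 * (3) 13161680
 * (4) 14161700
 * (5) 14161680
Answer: 5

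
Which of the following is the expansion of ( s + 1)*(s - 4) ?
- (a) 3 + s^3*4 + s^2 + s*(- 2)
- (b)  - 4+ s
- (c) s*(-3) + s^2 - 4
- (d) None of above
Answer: c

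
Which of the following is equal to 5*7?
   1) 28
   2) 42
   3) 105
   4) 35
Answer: 4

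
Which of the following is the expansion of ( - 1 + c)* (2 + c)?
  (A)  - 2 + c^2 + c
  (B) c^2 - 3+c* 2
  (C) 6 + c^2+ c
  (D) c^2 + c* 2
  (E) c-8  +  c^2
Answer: A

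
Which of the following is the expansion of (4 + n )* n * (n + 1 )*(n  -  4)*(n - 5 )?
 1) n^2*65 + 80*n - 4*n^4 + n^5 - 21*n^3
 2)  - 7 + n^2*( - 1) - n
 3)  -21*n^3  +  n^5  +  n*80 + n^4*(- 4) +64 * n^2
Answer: 3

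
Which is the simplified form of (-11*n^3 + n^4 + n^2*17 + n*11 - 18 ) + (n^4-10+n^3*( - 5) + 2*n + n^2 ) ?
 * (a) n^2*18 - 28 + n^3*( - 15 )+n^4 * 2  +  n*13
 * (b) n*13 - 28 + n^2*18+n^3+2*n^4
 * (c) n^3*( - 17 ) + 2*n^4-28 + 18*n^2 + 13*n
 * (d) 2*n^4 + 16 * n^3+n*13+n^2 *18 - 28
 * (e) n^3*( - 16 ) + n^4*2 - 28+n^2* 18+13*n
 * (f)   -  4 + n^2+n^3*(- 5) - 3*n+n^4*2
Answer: e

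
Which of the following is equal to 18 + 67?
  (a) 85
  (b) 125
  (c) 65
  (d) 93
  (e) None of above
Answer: a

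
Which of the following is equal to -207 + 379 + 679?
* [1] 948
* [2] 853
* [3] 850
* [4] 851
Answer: 4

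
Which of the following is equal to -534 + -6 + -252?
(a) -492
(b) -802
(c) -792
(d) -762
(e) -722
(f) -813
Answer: c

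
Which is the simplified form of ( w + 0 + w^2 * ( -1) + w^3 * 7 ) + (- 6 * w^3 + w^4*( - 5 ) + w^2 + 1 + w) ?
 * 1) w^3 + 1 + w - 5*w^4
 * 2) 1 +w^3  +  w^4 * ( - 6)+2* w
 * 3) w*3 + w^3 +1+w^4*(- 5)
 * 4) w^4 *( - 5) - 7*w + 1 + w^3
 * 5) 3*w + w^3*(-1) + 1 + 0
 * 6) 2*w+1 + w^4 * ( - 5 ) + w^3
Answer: 6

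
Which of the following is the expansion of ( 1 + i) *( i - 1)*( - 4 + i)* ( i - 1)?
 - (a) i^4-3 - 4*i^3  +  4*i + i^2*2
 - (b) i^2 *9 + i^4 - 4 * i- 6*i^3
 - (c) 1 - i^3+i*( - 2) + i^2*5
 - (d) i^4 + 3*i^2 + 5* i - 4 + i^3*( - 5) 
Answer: d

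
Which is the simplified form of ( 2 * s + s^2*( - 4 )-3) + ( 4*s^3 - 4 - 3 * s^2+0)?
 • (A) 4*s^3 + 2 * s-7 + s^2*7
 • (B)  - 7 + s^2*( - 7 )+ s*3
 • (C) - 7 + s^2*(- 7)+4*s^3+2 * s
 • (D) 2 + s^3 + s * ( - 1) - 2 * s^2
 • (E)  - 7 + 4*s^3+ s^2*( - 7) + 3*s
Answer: C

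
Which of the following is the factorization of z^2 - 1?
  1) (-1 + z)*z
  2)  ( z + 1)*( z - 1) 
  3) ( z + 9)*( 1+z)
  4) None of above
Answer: 2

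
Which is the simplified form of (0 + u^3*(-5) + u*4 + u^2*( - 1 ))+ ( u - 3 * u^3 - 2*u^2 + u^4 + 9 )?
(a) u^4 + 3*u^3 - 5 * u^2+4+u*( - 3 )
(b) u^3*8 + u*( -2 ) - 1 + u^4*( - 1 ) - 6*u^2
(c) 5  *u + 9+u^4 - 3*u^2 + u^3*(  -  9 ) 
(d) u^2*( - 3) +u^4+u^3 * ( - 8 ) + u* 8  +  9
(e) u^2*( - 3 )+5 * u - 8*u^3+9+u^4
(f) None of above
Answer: e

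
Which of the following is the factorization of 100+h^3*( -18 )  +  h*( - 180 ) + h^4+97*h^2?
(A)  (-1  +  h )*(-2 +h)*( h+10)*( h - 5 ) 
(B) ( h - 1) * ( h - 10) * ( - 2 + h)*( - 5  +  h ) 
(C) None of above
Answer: B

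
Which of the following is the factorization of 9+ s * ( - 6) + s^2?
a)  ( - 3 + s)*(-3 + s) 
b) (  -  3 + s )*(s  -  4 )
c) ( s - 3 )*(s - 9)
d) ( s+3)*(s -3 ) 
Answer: a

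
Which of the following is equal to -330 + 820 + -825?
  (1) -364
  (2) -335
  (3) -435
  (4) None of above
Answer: 2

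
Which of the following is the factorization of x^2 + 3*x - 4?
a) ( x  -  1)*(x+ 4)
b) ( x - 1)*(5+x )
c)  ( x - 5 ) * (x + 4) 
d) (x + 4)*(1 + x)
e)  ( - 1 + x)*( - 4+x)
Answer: a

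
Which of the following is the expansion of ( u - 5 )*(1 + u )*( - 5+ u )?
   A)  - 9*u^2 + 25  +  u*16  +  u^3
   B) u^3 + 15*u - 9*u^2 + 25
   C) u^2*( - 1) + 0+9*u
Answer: B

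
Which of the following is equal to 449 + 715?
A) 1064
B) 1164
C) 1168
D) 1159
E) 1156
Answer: B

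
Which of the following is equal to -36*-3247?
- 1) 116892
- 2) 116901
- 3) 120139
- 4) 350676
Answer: 1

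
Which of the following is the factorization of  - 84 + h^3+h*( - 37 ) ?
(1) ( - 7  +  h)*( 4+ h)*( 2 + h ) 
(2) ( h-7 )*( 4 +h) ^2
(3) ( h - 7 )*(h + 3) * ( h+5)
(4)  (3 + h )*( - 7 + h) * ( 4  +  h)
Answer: 4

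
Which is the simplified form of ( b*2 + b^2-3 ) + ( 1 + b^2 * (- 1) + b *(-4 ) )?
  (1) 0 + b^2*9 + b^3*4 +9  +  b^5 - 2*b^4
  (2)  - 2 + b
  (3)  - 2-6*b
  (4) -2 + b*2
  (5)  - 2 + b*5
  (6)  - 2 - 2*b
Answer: 6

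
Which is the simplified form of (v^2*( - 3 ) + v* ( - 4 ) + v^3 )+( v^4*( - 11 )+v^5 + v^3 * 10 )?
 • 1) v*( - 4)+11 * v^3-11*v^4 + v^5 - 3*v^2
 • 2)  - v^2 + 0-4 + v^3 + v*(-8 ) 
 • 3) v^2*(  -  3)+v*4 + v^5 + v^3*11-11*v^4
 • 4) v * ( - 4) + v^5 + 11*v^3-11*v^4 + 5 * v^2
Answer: 1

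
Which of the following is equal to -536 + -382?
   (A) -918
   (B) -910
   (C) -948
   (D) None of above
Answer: A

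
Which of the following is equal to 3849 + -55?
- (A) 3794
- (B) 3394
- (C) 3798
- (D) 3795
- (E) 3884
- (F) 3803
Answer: A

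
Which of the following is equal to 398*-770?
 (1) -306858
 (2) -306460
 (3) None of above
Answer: 2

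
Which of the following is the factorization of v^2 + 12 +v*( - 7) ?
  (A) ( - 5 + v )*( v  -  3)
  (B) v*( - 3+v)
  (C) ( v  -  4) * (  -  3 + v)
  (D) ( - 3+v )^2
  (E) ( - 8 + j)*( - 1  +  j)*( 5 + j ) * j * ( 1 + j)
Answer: C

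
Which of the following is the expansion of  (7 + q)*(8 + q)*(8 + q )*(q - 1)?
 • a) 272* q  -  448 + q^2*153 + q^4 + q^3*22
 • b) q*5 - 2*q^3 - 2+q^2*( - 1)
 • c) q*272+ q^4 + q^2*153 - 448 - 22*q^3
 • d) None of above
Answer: a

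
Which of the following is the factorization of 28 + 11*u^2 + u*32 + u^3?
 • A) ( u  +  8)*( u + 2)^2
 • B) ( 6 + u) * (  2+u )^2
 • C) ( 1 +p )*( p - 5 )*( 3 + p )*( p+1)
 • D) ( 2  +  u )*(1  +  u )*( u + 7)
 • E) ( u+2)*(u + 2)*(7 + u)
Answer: E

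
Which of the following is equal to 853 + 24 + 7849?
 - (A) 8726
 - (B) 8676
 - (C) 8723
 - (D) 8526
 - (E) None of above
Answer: A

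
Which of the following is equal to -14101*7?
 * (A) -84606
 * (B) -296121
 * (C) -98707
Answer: C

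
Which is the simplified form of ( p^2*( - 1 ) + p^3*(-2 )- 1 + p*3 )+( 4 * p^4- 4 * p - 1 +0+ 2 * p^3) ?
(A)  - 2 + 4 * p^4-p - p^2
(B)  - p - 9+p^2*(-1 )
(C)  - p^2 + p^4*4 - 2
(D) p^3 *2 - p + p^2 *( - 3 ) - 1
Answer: A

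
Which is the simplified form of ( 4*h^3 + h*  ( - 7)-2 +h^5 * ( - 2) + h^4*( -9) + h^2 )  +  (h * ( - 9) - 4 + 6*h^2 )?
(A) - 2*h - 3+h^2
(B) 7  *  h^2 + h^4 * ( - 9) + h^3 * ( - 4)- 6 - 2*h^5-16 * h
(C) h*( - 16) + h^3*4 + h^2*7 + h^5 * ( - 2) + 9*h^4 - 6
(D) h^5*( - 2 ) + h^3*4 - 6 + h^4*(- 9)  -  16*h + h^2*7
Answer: D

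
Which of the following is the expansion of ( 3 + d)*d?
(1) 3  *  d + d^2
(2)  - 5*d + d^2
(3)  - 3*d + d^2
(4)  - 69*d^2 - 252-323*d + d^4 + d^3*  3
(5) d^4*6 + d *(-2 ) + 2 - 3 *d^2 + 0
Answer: 1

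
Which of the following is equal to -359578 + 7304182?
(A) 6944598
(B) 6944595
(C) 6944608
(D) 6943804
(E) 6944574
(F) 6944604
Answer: F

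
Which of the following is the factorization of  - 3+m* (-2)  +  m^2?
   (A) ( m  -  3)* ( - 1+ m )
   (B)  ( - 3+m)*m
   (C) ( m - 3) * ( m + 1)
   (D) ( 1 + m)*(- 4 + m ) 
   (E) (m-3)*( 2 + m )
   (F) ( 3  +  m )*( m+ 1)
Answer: C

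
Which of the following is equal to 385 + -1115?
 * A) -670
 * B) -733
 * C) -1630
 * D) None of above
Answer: D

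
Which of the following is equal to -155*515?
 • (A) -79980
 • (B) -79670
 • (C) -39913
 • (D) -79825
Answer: D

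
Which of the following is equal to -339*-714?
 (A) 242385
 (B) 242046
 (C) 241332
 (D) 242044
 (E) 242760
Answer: B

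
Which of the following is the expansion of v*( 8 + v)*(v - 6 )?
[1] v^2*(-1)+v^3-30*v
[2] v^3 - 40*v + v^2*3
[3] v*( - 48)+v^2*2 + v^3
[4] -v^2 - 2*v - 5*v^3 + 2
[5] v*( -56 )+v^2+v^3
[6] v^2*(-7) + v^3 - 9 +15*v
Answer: 3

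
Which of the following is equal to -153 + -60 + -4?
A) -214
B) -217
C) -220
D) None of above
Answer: B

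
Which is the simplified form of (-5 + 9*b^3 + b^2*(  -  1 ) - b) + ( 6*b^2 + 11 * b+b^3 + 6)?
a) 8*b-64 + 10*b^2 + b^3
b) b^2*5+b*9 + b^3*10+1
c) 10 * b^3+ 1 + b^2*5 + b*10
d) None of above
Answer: c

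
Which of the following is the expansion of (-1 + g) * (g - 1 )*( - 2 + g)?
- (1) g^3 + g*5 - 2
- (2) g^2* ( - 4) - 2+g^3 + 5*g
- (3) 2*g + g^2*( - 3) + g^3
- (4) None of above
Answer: 2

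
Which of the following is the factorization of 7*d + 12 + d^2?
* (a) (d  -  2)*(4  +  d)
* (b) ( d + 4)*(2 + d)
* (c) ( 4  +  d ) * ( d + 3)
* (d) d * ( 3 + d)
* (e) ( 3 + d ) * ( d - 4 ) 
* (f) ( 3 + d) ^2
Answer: c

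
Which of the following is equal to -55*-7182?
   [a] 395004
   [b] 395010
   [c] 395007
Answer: b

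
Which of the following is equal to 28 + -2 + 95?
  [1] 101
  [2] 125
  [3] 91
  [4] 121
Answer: 4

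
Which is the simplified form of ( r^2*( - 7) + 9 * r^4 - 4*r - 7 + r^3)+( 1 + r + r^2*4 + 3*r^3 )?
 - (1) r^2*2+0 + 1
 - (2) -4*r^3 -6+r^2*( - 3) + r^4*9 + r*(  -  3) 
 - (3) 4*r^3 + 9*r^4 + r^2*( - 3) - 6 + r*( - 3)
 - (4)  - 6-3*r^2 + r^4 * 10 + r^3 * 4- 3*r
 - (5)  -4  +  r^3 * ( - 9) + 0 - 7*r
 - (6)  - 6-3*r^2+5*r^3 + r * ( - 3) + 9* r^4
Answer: 3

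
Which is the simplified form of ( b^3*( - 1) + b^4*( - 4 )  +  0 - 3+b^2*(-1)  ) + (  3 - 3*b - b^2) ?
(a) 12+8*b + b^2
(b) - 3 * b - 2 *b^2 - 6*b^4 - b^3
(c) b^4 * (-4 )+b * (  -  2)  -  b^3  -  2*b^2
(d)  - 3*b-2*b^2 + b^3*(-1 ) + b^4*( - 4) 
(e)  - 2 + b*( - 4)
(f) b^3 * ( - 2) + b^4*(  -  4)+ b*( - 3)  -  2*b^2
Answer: d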